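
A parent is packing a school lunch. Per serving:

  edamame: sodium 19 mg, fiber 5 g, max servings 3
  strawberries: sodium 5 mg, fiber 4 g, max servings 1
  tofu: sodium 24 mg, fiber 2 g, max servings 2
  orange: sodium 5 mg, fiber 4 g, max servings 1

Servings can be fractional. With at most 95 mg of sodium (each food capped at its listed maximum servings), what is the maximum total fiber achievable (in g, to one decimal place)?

25.3 g

Fiber per mg sodium: strawberries 0.8, orange 0.8, edamame 0.2632, tofu 0.08333.
Take 1 serving of strawberries: uses 5 mg sodium, +4.0 g fiber (running total 4.0 g).
Take 1 serving of orange: uses 5 mg sodium, +4.0 g fiber (running total 8.0 g).
Take 3 servings of edamame: uses 57 mg sodium, +15.0 g fiber (running total 23.0 g).
Take 1.167 servings of tofu: uses 28 mg sodium, +2.3 g fiber (running total 25.3 g).
Greedy by best ratio exhausts the sodium allowance optimally: 25.3 g.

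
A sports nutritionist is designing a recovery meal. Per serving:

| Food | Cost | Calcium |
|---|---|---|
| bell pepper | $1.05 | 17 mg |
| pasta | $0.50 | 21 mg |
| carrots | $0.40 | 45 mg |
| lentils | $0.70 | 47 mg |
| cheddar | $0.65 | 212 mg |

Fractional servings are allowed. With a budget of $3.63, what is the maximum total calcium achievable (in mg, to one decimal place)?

1183.9 mg

Calcium per dollar: cheddar 326.2, carrots 112.5, lentils 67.14, pasta 42, bell pepper 16.19.
With no serving limits, spend the whole cost allowance on cheddar: $3.63 / $0.65 × 212 mg = 1183.9 mg.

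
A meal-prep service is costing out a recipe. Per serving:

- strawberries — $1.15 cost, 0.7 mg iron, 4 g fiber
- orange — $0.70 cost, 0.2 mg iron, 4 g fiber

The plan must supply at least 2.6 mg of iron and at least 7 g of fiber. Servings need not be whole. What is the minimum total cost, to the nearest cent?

For a min-cost LP with two ≥-constraints, a basic feasible solution has at most two positive variables.
strawberries only: max(2.6/0.7, 7/4) = 3.714 servings → $4.27.
orange only: max(2.6/0.2, 7/4) = 13 servings → $9.10.
strawberries + orange with both targets exact would need a negative amount; discard.
Cheapest feasible corner: $4.27.

$4.27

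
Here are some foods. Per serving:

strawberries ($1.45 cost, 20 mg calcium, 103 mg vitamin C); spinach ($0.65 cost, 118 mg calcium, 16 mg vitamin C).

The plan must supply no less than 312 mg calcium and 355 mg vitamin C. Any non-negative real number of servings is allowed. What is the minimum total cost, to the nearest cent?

$5.90

At the optimum either one food covers both requirements or two foods hit both targets exactly; no other combination can be cheaper.
strawberries only: max(312/20, 355/103) = 15.6 servings → $22.62.
spinach only: max(312/118, 355/16) = 22.19 servings → $14.42.
strawberries + spinach with both tight: 3.118 servings and 2.116 servings → $5.90.
So the least-cost plan costs $5.90.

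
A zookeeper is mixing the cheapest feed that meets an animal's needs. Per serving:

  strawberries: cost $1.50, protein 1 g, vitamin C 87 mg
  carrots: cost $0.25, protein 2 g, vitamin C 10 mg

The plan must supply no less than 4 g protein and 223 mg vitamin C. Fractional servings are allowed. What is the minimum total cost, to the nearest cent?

For a min-cost LP with two ≥-constraints, a basic feasible solution has at most two positive variables.
strawberries only: max(4/1, 223/87) = 4 servings → $6.00.
carrots only: max(4/2, 223/10) = 22.3 servings → $5.58.
strawberries + carrots with both tight: 2.476 servings and 0.7622 servings → $3.90.
The minimum over all feasible corners is $3.90.

$3.90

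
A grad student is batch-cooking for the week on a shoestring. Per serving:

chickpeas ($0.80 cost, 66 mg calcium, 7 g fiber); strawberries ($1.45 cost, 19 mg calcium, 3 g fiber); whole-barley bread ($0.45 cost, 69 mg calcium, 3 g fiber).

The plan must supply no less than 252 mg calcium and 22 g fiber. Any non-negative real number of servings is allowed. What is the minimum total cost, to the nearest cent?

$2.63

Check every corner: each single food scaled to meet both minima, and each pair solved so both constraints bind.
chickpeas only: max(252/66, 22/7) = 3.818 servings → $3.05.
strawberries only: max(252/19, 22/3) = 13.26 servings → $19.23.
whole-barley bread only: max(252/69, 22/3) = 7.333 servings → $3.30.
chickpeas + strawberries: intersection lies outside the first quadrant.
chickpeas + whole-barley bread with both tight: 2.674 servings and 1.095 servings → $2.63.
strawberries + whole-barley bread with both tight: 5.08 servings and 2.253 servings → $8.38.
The minimum over all feasible corners is $2.63.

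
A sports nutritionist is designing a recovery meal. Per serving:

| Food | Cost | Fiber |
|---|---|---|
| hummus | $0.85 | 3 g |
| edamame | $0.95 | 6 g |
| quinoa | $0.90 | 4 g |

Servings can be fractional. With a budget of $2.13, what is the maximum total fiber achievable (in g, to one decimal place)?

13.5 g

Fiber per dollar: edamame 6.316, quinoa 4.444, hummus 3.529.
With no serving limits, spend the whole cost allowance on edamame: $2.13 / $0.95 × 6 g = 13.5 g.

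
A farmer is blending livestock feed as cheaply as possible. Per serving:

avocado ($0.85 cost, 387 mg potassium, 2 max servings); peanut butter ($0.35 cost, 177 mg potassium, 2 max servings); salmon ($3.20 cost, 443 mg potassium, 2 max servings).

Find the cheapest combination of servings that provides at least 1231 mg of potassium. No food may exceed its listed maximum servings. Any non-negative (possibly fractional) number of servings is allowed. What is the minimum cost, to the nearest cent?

$3.14

Cost per mg of potassium: peanut butter $0.0020, avocado $0.0022, salmon $0.0072.
Take 2 servings of peanut butter: +354.0 mg potassium for $0.70 (total $0.70, still need 877.0 mg).
Take 2 servings of avocado: +774.0 mg potassium for $1.70 (total $2.40, still need 103.0 mg).
Take 0.2325 servings of salmon: +103.0 mg potassium for $0.74 (total $3.14, still need 0.0 mg).
Greedy by cheapest-per-mg is optimal for a single linear constraint, so the minimum cost is $3.14.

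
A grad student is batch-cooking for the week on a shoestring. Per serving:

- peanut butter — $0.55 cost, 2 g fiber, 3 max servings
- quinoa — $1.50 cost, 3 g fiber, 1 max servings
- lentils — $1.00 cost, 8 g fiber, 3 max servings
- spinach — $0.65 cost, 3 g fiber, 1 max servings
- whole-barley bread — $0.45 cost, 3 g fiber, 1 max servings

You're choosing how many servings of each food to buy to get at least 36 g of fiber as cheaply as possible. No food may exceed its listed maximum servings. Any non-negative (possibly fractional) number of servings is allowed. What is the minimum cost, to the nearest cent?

Cost per g of fiber: lentils $0.1250, whole-barley bread $0.1500, spinach $0.2167, peanut butter $0.2750, quinoa $0.5000.
Take 3 servings of lentils: +24.0 g fiber for $3.00 (total $3.00, still need 12.0 g).
Take 1 serving of whole-barley bread: +3.0 g fiber for $0.45 (total $3.45, still need 9.0 g).
Take 1 serving of spinach: +3.0 g fiber for $0.65 (total $4.10, still need 6.0 g).
Take 3 servings of peanut butter: +6.0 g fiber for $1.65 (total $5.75, still need 0.0 g).
Greedy by cheapest-per-g is optimal for a single linear constraint, so the minimum cost is $5.75.

$5.75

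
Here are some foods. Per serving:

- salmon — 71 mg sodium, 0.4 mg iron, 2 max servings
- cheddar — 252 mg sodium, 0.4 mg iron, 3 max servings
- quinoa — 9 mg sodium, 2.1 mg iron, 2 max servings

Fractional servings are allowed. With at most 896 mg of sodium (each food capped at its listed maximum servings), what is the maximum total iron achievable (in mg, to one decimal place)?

6.2 mg

Iron per mg sodium: quinoa 0.2333, salmon 0.005634, cheddar 0.001587.
Take 2 servings of quinoa: uses 18 mg sodium, +4.2 mg iron (running total 4.2 mg).
Take 2 servings of salmon: uses 142 mg sodium, +0.8 mg iron (running total 5.0 mg).
Take 2.921 servings of cheddar: uses 736 mg sodium, +1.2 mg iron (running total 6.2 mg).
Filling greedily by iron-per-mg sodium is optimal for one linear limit, giving 6.2 mg.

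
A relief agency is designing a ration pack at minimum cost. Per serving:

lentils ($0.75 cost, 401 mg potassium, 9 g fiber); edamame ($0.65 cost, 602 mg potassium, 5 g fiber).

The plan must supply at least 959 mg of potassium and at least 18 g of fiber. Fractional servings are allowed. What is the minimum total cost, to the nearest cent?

$1.60

lentils only: max(959/401, 18/9) = 2.392 servings → $1.79.
edamame only: max(959/602, 18/5) = 3.6 servings → $2.34.
lentils + edamame with both tight: 1.77 servings and 0.414 servings → $1.60.
The minimum over all feasible corners is $1.60.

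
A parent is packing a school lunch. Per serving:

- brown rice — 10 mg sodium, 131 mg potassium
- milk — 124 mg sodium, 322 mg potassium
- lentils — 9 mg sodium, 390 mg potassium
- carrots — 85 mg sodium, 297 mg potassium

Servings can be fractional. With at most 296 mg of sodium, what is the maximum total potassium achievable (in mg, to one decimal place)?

12826.7 mg

Potassium per mg sodium: lentils 43.33, brown rice 13.1, carrots 3.494, milk 2.597.
With no serving limits, spend the whole sodium allowance on lentils: 296 mg / 9 mg × 390 mg = 12826.7 mg.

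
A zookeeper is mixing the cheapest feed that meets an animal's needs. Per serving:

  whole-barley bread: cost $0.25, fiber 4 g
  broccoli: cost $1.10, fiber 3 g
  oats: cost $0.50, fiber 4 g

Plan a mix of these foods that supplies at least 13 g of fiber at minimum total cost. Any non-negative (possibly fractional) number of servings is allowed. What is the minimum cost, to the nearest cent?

Cost per g of fiber: whole-barley bread $0.0625, oats $0.1250, broccoli $0.3667.
With no serving limits, use only whole-barley bread: 13 g / 4 g = 3.25 servings × $0.25 = $0.81.

$0.81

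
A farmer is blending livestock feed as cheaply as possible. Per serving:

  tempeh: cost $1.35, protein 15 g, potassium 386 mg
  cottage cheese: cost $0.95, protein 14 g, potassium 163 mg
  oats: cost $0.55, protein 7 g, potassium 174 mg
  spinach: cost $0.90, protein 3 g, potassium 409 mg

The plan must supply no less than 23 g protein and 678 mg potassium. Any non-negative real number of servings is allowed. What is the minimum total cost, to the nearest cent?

$2.02

Two binding constraints pin down two serving amounts, so the optimal mix uses at most two foods. The candidates are each food alone (scaled to the tighter of protein/potassium) and each pair with both constraints tight.
tempeh only: max(23/15, 678/386) = 1.756 servings → $2.37.
cottage cheese only: max(23/14, 678/163) = 4.16 servings → $3.95.
oats only: max(23/7, 678/174) = 3.897 servings → $2.14.
spinach only: max(23/3, 678/409) = 7.667 servings → $6.90.
tempeh + cottage cheese: intersection lies outside the first quadrant.
tempeh + oats: intersection lies outside the first quadrant.
tempeh + spinach with both tight: 1.481 servings and 0.2596 servings → $2.23.
cottage cheese + oats: the both-tight solution has a negative serving — not a feasible corner.
cottage cheese + spinach with both tight: 1.408 servings and 1.097 servings → $2.32.
oats + spinach with both tight: 3.15 servings and 0.3178 servings → $2.02.
The minimum over all feasible corners is $2.02.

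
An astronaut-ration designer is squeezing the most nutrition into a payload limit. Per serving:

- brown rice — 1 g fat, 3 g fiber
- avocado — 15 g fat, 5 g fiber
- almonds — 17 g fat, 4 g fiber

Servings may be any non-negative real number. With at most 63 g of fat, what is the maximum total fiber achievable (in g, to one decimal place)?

189.0 g

Fiber per g fat: brown rice 3, avocado 0.3333, almonds 0.2353.
With no serving limits, spend the whole fat allowance on brown rice: 63 g / 1 g × 3 g = 189.0 g.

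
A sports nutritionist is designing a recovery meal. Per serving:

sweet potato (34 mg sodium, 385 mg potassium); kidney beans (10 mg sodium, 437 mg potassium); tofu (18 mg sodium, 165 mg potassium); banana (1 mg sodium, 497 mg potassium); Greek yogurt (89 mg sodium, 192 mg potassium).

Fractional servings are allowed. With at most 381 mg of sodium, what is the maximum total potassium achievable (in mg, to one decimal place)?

Potassium per mg sodium: banana 497, kidney beans 43.7, sweet potato 11.32, tofu 9.167, Greek yogurt 2.157.
With no serving limits, spend the whole sodium allowance on banana: 381 mg / 1 mg × 497 mg = 189357.0 mg.

189357.0 mg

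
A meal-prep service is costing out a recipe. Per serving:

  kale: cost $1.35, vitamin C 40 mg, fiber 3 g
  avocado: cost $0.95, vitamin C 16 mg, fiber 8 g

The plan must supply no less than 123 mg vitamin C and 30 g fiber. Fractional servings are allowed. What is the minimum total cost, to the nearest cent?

With two linear requirements the optimum uses one or two foods; enumerate the corners.
kale only: max(123/40, 30/3) = 10 servings → $13.50.
avocado only: max(123/16, 30/8) = 7.688 servings → $7.30.
kale + avocado with both tight: 1.853 servings and 3.055 servings → $5.40.
So the least-cost plan costs $5.40.

$5.40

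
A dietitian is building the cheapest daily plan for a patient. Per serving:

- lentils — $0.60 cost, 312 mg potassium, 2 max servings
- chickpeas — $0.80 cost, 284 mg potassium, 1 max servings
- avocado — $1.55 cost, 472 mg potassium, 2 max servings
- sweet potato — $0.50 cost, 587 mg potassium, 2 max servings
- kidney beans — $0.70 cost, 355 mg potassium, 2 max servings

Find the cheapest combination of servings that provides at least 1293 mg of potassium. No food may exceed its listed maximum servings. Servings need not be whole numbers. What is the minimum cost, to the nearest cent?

$1.23

Cost per mg of potassium: sweet potato $0.0009, lentils $0.0019, kidney beans $0.0020, chickpeas $0.0028, avocado $0.0033.
Take 2 servings of sweet potato: +1174.0 mg potassium for $1.00 (total $1.00, still need 119.0 mg).
Take 0.3814 servings of lentils: +119.0 mg potassium for $0.23 (total $1.23, still need 0.0 mg).
Greedy by cheapest-per-mg is optimal for a single linear constraint, so the minimum cost is $1.23.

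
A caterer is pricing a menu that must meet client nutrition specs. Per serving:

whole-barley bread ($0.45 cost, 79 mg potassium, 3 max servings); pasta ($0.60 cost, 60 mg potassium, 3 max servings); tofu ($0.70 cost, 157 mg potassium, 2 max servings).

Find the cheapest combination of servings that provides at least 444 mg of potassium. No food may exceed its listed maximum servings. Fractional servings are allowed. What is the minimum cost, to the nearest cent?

Cost per mg of potassium: tofu $0.0045, whole-barley bread $0.0057, pasta $0.0100.
Take 2 servings of tofu: +314.0 mg potassium for $1.40 (total $1.40, still need 130.0 mg).
Take 1.646 servings of whole-barley bread: +130.0 mg potassium for $0.74 (total $2.14, still need 0.0 mg).
Filling from the cheapest source first is optimal under one linear minimum: $2.14.

$2.14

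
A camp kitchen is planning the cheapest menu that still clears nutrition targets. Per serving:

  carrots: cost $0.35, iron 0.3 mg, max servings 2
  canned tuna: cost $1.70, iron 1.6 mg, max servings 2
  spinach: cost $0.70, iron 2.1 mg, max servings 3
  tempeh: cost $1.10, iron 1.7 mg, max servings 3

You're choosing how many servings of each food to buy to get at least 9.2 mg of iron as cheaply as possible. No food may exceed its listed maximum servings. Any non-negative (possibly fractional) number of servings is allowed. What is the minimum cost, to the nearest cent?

$3.98

Cost per mg of iron: spinach $0.3333, tempeh $0.6471, canned tuna $1.0625, carrots $1.1667.
Take 3 servings of spinach: +6.3 mg iron for $2.10 (total $2.10, still need 2.9 mg).
Take 1.706 servings of tempeh: +2.9 mg iron for $1.88 (total $3.98, still need 0.0 mg).
Greedy by cheapest-per-mg is optimal for a single linear constraint, so the minimum cost is $3.98.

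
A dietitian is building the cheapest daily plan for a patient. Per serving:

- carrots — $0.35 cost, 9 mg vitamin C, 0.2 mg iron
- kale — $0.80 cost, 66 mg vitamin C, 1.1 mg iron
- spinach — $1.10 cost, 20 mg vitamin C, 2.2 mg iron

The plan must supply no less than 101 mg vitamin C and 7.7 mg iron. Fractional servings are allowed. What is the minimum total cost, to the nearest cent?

$3.99

Check every corner: each single food scaled to meet both minima, and each pair solved so both constraints bind.
carrots only: max(101/9, 7.7/0.2) = 38.5 servings → $13.47.
kale only: max(101/66, 7.7/1.1) = 7 servings → $5.60.
spinach only: max(101/20, 7.7/2.2) = 5.05 servings → $5.55.
carrots + kale with both targets exact would need a negative amount; discard.
carrots + spinach with both tight: 4.316 servings and 3.108 servings → $4.93.
kale + spinach with both tight: 0.5536 servings and 3.223 servings → $3.99.
Cheapest feasible corner: $3.99.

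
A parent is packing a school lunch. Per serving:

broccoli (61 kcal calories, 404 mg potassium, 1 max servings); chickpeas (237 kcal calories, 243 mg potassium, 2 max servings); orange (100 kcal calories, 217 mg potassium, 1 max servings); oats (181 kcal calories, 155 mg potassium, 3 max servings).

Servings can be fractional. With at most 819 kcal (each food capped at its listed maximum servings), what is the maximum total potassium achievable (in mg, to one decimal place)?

1264.6 mg

Potassium per kcal: broccoli 6.623, orange 2.17, chickpeas 1.025, oats 0.8564.
Take 1 serving of broccoli: uses 61 kcal, +404.0 mg potassium (running total 404.0 mg).
Take 1 serving of orange: uses 100 kcal, +217.0 mg potassium (running total 621.0 mg).
Take 2 servings of chickpeas: uses 474 kcal, +486.0 mg potassium (running total 1107.0 mg).
Take 1.017 servings of oats: uses 184 kcal, +157.6 mg potassium (running total 1264.6 mg).
Greedy by best ratio exhausts the calories allowance optimally: 1264.6 mg.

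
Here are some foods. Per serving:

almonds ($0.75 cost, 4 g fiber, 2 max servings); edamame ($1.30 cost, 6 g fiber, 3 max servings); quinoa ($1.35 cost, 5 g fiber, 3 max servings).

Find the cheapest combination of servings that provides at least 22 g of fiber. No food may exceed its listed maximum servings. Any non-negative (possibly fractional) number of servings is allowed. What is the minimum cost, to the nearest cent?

$4.53

Cost per g of fiber: almonds $0.1875, edamame $0.2167, quinoa $0.2700.
Take 2 servings of almonds: +8.0 g fiber for $1.50 (total $1.50, still need 14.0 g).
Take 2.333 servings of edamame: +14.0 g fiber for $3.03 (total $4.53, still need 0.0 g).
Greedy by cheapest-per-g is optimal for a single linear constraint, so the minimum cost is $4.53.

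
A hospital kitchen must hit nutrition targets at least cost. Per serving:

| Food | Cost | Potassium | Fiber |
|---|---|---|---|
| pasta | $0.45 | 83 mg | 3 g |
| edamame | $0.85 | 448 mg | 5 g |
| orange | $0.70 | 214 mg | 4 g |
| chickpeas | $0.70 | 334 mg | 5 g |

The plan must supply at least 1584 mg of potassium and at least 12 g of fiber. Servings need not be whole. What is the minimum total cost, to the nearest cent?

$3.01

At the optimum either one food covers both requirements or two foods hit both targets exactly; no other combination can be cheaper.
pasta only: max(1584/83, 12/3) = 19.08 servings → $8.59.
edamame only: max(1584/448, 12/5) = 3.536 servings → $3.01.
orange only: max(1584/214, 12/4) = 7.402 servings → $5.18.
chickpeas only: max(1584/334, 12/5) = 4.743 servings → $3.32.
pasta + edamame: the both-tight solution has a negative serving — not a feasible corner.
pasta + orange: intersection lies outside the first quadrant.
pasta + chickpeas with both targets exact would need a negative amount; discard.
edamame + orange: intersection lies outside the first quadrant.
edamame + chickpeas: intersection lies outside the first quadrant.
orange + chickpeas with both targets exact would need a negative amount; discard.
So the least-cost plan costs $3.01.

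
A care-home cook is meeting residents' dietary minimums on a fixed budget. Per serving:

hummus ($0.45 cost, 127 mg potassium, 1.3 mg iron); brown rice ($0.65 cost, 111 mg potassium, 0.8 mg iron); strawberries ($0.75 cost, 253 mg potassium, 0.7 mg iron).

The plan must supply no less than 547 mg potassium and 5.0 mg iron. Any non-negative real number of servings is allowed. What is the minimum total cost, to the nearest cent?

For a min-cost LP with two ≥-constraints, a basic feasible solution has at most two positive variables.
hummus only: max(547/127, 5.0/1.3) = 4.307 servings → $1.94.
brown rice only: max(547/111, 5.0/0.8) = 6.25 servings → $4.06.
strawberries only: max(547/253, 5.0/0.7) = 7.143 servings → $5.36.
hummus + brown rice with both tight: 2.749 servings and 1.782 servings → $2.40.
hummus + strawberries with both tight: 3.675 servings and 0.3171 servings → $1.89.
brown rice + strawberries with both targets exact would need a negative amount; discard.
So the least-cost plan costs $1.89.

$1.89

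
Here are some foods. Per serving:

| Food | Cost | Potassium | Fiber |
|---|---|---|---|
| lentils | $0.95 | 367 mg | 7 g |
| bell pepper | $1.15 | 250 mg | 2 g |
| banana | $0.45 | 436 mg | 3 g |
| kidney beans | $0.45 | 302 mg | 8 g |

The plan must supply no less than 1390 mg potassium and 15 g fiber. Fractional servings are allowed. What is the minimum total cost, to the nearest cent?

lentils only: max(1390/367, 15/7) = 3.787 servings → $3.60.
bell pepper only: max(1390/250, 15/2) = 7.5 servings → $8.62.
banana only: max(1390/436, 15/3) = 5 servings → $2.25.
kidney beans only: max(1390/302, 15/8) = 4.603 servings → $2.07.
lentils + bell pepper with both tight: 0.9547 servings and 4.158 servings → $5.69.
lentils + banana with both tight: 1.215 servings and 2.166 servings → $2.13.
lentils + kidney beans: intersection lies outside the first quadrant.
bell pepper + banana: intersection lies outside the first quadrant.
bell pepper + kidney beans with both tight: 4.721 servings and 0.6948 servings → $5.74.
banana + kidney beans with both tight: 2.552 servings and 0.9179 servings → $1.56.
So the least-cost plan costs $1.56.

$1.56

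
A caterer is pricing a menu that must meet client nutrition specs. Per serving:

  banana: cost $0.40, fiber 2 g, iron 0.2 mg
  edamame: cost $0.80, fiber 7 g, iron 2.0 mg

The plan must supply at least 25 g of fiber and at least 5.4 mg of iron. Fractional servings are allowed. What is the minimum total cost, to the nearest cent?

Compare the cost at each extreme point of the feasible region.
banana only: max(25/2, 5.4/0.2) = 27 servings → $10.80.
edamame only: max(25/7, 5.4/2.0) = 3.571 servings → $2.86.
banana + edamame with both tight: 4.692 servings and 2.231 servings → $3.66.
So the least-cost plan costs $2.86.

$2.86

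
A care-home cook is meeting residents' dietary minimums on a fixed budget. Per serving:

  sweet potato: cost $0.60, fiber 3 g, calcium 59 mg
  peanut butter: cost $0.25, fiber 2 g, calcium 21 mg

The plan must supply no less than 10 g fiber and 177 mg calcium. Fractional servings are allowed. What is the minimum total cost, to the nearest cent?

$1.84

Minimising a linear cost over {fiber ≥ 10, calcium ≥ 177, servings ≥ 0} — the optimum is at a vertex, using one or two foods.
sweet potato only: max(10/3, 177/59) = 3.333 servings → $2.00.
peanut butter only: max(10/2, 177/21) = 8.429 servings → $2.11.
sweet potato + peanut butter with both tight: 2.618 servings and 1.073 servings → $1.84.
So the least-cost plan costs $1.84.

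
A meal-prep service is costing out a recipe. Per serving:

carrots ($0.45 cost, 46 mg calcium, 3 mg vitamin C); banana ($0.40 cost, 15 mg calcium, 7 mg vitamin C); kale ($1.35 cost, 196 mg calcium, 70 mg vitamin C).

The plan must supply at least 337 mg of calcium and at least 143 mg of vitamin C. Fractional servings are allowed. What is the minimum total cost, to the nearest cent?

carrots only: max(337/46, 143/3) = 47.67 servings → $21.45.
banana only: max(337/15, 143/7) = 22.47 servings → $8.99.
kale only: max(337/196, 143/70) = 2.043 servings → $2.76.
carrots + banana with both tight: 0.7726 servings and 20.1 servings → $8.39.
carrots + kale: intersection lies outside the first quadrant.
banana + kale with both tight: 13.78 servings and 0.6646 servings → $6.41.
Cheapest feasible corner: $2.76.

$2.76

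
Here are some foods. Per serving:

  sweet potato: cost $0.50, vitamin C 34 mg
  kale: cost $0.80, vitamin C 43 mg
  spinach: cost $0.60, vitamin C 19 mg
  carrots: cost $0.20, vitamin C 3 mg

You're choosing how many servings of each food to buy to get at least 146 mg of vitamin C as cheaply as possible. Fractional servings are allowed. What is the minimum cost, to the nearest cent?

Cost per mg of vitamin C: sweet potato $0.0147, kale $0.0186, spinach $0.0316, carrots $0.0667.
With no serving limits, use only sweet potato: 146 mg / 34 mg = 4.294 servings × $0.50 = $2.15.

$2.15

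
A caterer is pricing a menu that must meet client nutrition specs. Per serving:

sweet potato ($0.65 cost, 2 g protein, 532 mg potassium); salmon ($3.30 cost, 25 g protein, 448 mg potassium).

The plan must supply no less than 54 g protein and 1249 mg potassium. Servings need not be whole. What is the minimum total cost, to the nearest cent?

Check every corner: each single food scaled to meet both minima, and each pair solved so both constraints bind.
sweet potato only: max(54/2, 1249/532) = 27 servings → $17.55.
salmon only: max(54/25, 1249/448) = 2.788 servings → $9.20.
sweet potato + salmon with both tight: 0.567 servings and 2.115 servings → $7.35.
So the least-cost plan costs $7.35.

$7.35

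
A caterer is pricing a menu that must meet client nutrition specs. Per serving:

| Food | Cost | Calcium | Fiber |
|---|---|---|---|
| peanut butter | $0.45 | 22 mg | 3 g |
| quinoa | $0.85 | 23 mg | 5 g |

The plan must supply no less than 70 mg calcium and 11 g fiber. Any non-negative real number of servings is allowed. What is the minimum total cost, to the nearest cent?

Check every corner: each single food scaled to meet both minima, and each pair solved so both constraints bind.
peanut butter only: max(70/22, 11/3) = 3.667 servings → $1.65.
quinoa only: max(70/23, 11/5) = 3.043 servings → $2.59.
peanut butter + quinoa with both tight: 2.366 servings and 0.7805 servings → $1.73.
The minimum over all feasible corners is $1.65.

$1.65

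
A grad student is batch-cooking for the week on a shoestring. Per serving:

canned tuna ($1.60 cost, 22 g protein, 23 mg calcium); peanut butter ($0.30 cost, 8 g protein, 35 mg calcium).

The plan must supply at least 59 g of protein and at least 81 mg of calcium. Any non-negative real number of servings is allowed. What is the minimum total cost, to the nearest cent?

canned tuna only: max(59/22, 81/23) = 3.522 servings → $5.63.
peanut butter only: max(59/8, 81/35) = 7.375 servings → $2.21.
canned tuna + peanut butter with both tight: 2.418 servings and 0.7253 servings → $4.09.
The minimum over all feasible corners is $2.21.

$2.21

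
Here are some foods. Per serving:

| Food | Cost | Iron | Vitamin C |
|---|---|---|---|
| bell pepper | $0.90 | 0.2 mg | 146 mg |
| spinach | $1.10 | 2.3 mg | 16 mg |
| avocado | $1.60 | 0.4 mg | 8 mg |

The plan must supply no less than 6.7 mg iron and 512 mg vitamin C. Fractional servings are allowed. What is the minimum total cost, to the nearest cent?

This is a tiny linear program; its minimum lies at a vertex of the feasible set. List the vertices and price them.
bell pepper only: max(6.7/0.2, 512/146) = 33.5 servings → $30.15.
spinach only: max(6.7/2.3, 512/16) = 32 servings → $35.20.
avocado only: max(6.7/0.4, 512/8) = 64 servings → $102.40.
bell pepper + spinach with both tight: 3.218 servings and 2.633 servings → $5.79.
bell pepper + avocado with both tight: 2.662 servings and 15.42 servings → $27.07.
spinach + avocado with both targets exact would need a negative amount; discard.
Cheapest feasible corner: $5.79.

$5.79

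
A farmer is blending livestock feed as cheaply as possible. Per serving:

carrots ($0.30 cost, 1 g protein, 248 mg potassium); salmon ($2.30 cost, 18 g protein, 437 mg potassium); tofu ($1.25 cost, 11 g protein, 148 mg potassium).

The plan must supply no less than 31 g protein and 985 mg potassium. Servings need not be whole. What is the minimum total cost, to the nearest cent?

With two linear requirements the optimum uses one or two foods; enumerate the corners.
carrots only: max(31/1, 985/248) = 31 servings → $9.30.
salmon only: max(31/18, 985/437) = 2.254 servings → $5.18.
tofu only: max(31/11, 985/148) = 6.655 servings → $8.32.
carrots + salmon with both tight: 1.039 servings and 1.665 servings → $4.14.
carrots + tofu with both tight: 2.421 servings and 2.598 servings → $3.97.
salmon + tofu with both targets exact would need a negative amount; discard.
Cheapest feasible corner: $3.97.

$3.97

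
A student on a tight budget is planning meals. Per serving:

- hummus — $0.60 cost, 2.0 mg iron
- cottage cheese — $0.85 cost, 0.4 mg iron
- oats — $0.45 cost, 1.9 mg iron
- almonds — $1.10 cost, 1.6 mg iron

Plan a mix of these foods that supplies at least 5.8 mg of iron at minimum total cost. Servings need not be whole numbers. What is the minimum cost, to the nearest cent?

Cost per mg of iron: oats $0.2368, hummus $0.3000, almonds $0.6875, cottage cheese $2.1250.
With no serving limits, use only oats: 5.8 mg / 1.9 mg = 3.053 servings × $0.45 = $1.37.

$1.37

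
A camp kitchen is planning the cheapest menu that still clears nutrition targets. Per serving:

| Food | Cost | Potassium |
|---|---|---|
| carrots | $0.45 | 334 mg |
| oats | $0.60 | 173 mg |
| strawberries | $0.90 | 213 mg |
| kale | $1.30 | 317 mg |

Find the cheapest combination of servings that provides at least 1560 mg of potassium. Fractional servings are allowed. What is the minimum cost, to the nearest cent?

$2.10

Cost per mg of potassium: carrots $0.0013, oats $0.0035, kale $0.0041, strawberries $0.0042.
With no serving limits, use only carrots: 1560 mg / 334 mg = 4.671 servings × $0.45 = $2.10.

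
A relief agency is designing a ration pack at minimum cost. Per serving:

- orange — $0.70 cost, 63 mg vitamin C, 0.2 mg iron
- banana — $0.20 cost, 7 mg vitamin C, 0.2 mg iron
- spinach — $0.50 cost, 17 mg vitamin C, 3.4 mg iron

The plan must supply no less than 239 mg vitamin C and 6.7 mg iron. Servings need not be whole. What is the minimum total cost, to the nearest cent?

$3.21

orange only: max(239/63, 6.7/0.2) = 33.5 servings → $23.45.
banana only: max(239/7, 6.7/0.2) = 34.14 servings → $6.83.
spinach only: max(239/17, 6.7/3.4) = 14.06 servings → $7.03.
orange + banana with both tight: 0.08036 servings and 33.42 servings → $6.74.
orange + spinach with both tight: 3.315 servings and 1.776 servings → $3.21.
banana + spinach: intersection lies outside the first quadrant.
Cheapest feasible corner: $3.21.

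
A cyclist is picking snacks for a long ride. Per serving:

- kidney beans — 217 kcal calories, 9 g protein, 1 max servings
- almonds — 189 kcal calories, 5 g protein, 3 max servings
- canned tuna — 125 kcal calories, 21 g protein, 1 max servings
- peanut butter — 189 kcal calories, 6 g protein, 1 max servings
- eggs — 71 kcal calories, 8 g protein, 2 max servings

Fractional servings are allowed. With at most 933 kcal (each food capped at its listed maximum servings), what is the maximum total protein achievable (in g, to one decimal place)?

58.9 g

Protein per kcal: canned tuna 0.168, eggs 0.1127, kidney beans 0.04147, peanut butter 0.03175, almonds 0.02646.
Take 1 serving of canned tuna: uses 125 kcal, +21.0 g protein (running total 21.0 g).
Take 2 servings of eggs: uses 142 kcal, +16.0 g protein (running total 37.0 g).
Take 1 serving of kidney beans: uses 217 kcal, +9.0 g protein (running total 46.0 g).
Take 1 serving of peanut butter: uses 189 kcal, +6.0 g protein (running total 52.0 g).
Take 1.376 servings of almonds: uses 260 kcal, +6.9 g protein (running total 58.9 g).
Filling greedily by protein-per-kcal is optimal for one linear limit, giving 58.9 g.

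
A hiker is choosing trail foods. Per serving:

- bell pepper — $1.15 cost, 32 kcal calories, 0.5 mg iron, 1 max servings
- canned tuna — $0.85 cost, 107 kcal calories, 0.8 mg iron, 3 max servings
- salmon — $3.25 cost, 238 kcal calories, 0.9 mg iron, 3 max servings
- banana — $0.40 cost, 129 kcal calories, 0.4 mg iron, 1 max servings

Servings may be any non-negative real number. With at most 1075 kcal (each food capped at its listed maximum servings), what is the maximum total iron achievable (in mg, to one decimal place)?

Iron per kcal: bell pepper 0.01562, canned tuna 0.007477, salmon 0.003782, banana 0.003101.
Take 1 serving of bell pepper: uses 32 kcal, +0.5 mg iron (running total 0.5 mg).
Take 3 servings of canned tuna: uses 321 kcal, +2.4 mg iron (running total 2.9 mg).
Take 3 servings of salmon: uses 714 kcal, +2.7 mg iron (running total 5.6 mg).
Take 0.06202 servings of banana: uses 8 kcal, +0.0 mg iron (running total 5.6 mg).
Filling greedily by iron-per-kcal is optimal for one linear limit, giving 5.6 mg.

5.6 mg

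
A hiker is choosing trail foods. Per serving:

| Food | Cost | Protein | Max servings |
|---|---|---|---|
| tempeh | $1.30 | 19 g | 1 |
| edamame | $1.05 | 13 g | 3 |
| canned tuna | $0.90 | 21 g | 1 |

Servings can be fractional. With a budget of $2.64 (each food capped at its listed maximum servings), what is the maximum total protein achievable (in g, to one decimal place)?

45.4 g

Protein per dollar: canned tuna 23.33, tempeh 14.62, edamame 12.38.
Take 1 serving of canned tuna: spends $0.90, +21.0 g protein (running total 21.0 g).
Take 1 serving of tempeh: spends $1.30, +19.0 g protein (running total 40.0 g).
Take 0.419 servings of edamame: spends $0.44, +5.4 g protein (running total 45.4 g).
Filling greedily by protein-per-dollar is optimal for one linear limit, giving 45.4 g.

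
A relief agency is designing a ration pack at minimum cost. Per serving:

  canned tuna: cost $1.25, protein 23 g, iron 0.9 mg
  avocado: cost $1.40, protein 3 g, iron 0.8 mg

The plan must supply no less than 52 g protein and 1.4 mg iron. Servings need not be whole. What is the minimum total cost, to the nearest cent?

For a min-cost LP with two ≥-constraints, a basic feasible solution has at most two positive variables.
canned tuna only: max(52/23, 1.4/0.9) = 2.261 servings → $2.83.
avocado only: max(52/3, 1.4/0.8) = 17.33 servings → $24.27.
canned tuna + avocado with both targets exact would need a negative amount; discard.
The minimum over all feasible corners is $2.83.

$2.83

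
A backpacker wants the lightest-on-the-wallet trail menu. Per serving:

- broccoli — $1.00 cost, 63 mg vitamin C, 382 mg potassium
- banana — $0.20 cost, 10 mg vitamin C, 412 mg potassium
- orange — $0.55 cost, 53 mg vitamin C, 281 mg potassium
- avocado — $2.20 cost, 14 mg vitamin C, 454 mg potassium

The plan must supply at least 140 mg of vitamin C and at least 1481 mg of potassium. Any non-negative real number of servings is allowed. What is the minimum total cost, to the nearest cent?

$1.65

broccoli only: max(140/63, 1481/382) = 3.877 servings → $3.88.
banana only: max(140/10, 1481/412) = 14 servings → $2.80.
orange only: max(140/53, 1481/281) = 5.27 servings → $2.90.
avocado only: max(140/14, 1481/454) = 10 servings → $22.00.
broccoli + banana with both tight: 1.937 servings and 1.799 servings → $2.30.
broccoli + orange: intersection lies outside the first quadrant.
broccoli + avocado with both tight: 1.842 servings and 1.713 servings → $5.61.
banana + orange with both tight: 2.058 servings and 2.253 servings → $1.65.
banana + avocado with both targets exact would need a negative amount; discard.
orange + avocado with both tight: 2.128 servings and 1.945 servings → $5.45.
The minimum over all feasible corners is $1.65.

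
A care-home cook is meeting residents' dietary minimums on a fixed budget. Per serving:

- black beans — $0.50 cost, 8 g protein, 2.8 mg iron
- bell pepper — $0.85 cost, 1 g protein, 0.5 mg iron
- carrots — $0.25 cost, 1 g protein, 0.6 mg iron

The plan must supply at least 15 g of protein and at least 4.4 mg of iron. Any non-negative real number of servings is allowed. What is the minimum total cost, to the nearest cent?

$0.94

A basic optimal solution has at most two foods positive. Try each food alone and each pair with both targets met exactly.
black beans only: max(15/8, 4.4/2.8) = 1.875 servings → $0.94.
bell pepper only: max(15/1, 4.4/0.5) = 15 servings → $12.75.
carrots only: max(15/1, 4.4/0.6) = 15 servings → $3.75.
black beans + bell pepper: the both-tight solution has a negative serving — not a feasible corner.
black beans + carrots: the both-tight solution has a negative serving — not a feasible corner.
bell pepper + carrots with both targets exact would need a negative amount; discard.
So the least-cost plan costs $0.94.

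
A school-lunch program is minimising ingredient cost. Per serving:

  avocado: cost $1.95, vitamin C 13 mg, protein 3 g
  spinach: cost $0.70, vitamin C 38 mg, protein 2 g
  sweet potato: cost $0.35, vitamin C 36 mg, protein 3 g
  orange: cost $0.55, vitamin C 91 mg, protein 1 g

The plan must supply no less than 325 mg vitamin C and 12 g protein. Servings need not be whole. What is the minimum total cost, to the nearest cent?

A basic optimal solution has at most two foods positive. Try each food alone and each pair with both targets met exactly.
avocado only: max(325/13, 12/3) = 25 servings → $48.75.
spinach only: max(325/38, 12/2) = 8.553 servings → $5.99.
sweet potato only: max(325/36, 12/3) = 9.028 servings → $3.16.
orange only: max(325/91, 12/1) = 12 servings → $6.60.
avocado + spinach: the both-tight solution has a negative serving — not a feasible corner.
avocado + sweet potato: the both-tight solution has a negative serving — not a feasible corner.
avocado + orange with both tight: 2.95 servings and 3.15 servings → $7.49.
spinach + sweet potato: intersection lies outside the first quadrant.
spinach + orange with both tight: 5.326 servings and 1.347 servings → $4.47.
sweet potato + orange with both tight: 3.236 servings and 2.291 servings → $2.39.
So the least-cost plan costs $2.39.

$2.39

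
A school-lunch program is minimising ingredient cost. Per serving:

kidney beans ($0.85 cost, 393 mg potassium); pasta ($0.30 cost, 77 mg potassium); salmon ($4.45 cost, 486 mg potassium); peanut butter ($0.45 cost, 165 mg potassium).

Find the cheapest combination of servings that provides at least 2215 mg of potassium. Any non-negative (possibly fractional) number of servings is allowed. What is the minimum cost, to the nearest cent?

Cost per mg of potassium: kidney beans $0.0022, peanut butter $0.0027, pasta $0.0039, salmon $0.0092.
With no serving limits, use only kidney beans: 2215 mg / 393 mg = 5.636 servings × $0.85 = $4.79.

$4.79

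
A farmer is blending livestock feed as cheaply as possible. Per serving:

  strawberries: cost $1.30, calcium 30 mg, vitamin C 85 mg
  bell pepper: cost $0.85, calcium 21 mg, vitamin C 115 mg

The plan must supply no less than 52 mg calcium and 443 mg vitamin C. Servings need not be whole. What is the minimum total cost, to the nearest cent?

strawberries only: max(52/30, 443/85) = 5.212 servings → $6.78.
bell pepper only: max(52/21, 443/115) = 3.852 servings → $3.27.
strawberries + bell pepper: the both-tight solution has a negative serving — not a feasible corner.
Cheapest feasible corner: $3.27.

$3.27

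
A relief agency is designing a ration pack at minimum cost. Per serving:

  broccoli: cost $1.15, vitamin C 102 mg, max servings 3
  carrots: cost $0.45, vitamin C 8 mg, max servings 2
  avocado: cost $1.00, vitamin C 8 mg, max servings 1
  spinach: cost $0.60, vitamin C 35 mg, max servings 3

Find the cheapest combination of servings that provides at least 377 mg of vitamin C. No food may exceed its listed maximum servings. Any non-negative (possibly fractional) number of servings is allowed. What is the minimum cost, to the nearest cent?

$4.67

Cost per mg of vitamin C: broccoli $0.0113, spinach $0.0171, carrots $0.0563, avocado $0.1250.
Take 3 servings of broccoli: +306.0 mg vitamin C for $3.45 (total $3.45, still need 71.0 mg).
Take 2.029 servings of spinach: +71.0 mg vitamin C for $1.22 (total $4.67, still need 0.0 mg).
Filling from the cheapest source first is optimal under one linear minimum: $4.67.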